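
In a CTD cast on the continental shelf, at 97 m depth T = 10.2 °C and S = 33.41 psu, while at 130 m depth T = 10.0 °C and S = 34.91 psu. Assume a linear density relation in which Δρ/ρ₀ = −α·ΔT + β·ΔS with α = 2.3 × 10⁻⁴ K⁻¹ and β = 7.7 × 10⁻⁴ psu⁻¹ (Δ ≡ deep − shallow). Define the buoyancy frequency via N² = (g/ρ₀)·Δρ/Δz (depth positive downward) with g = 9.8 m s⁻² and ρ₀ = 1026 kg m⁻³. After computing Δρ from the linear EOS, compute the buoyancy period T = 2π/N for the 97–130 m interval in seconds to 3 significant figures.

333 s

ΔT = -0.2 K, ΔS = +1.50 psu (deep − shallow).
Δρ/ρ₀ = −αΔT + βΔS = 4.60 × 10⁻⁵ + 1.155 × 10⁻³ = 1.201 × 10⁻³, so Δρ ≈ 1.232 kg m⁻³.
N² = (g/ρ₀)·Δρ/Δz = g·(Δρ/ρ₀)/Δz = 9.8 × 1.201 × 10⁻³ / 33 = 3.5666 × 10⁻⁴ s⁻².
N = √(3.5666 × 10⁻⁴) = 0.018885 rad s⁻¹ → T = 2π/N = 332.71 s ≈ 333 s.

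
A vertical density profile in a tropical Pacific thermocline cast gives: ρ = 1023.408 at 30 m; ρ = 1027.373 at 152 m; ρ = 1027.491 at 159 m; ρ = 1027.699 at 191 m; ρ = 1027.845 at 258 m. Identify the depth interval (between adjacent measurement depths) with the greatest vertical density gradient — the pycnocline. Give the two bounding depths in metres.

30–152 m

Compute the density gradient over each adjacent pair:
  30–152 m: Δρ/Δz = 3.965/122 = 0.033 kg m⁻⁴
  152–159 m: Δρ/Δz = 0.118/7 = 0.017 kg m⁻⁴
  159–191 m: Δρ/Δz = 0.208/32 = 6.5 × 10⁻³ kg m⁻⁴
  191–258 m: Δρ/Δz = 0.146/67 = 2.2 × 10⁻³ kg m⁻⁴
The largest gradient is in the 30–152 m interval — the pycnocline.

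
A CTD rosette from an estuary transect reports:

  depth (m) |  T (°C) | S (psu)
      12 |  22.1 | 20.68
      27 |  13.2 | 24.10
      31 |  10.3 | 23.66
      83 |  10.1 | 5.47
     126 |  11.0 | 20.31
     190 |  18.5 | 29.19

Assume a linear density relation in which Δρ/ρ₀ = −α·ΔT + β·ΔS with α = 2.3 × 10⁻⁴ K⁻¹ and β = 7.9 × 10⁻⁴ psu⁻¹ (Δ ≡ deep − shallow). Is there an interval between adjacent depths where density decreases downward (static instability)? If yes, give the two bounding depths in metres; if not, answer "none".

31–83 m

Evaluate Δρ/ρ₀ = −αΔT + βΔS across each adjacent pair:
  12–27 m: −αΔT+βΔS = −(2.3 × 10⁻⁴)(-8.9)+(7.9 × 10⁻⁴)(+3.42) = 4.7 × 10⁻³ → stable
  27–31 m: −αΔT+βΔS = −(2.3 × 10⁻⁴)(-2.9)+(7.9 × 10⁻⁴)(-0.44) = 3.2 × 10⁻⁴ → stable
  31–83 m: −αΔT+βΔS = −(2.3 × 10⁻⁴)(-0.2)+(7.9 × 10⁻⁴)(-18.19) = -0.014 → UNSTABLE
  83–126 m: −αΔT+βΔS = −(2.3 × 10⁻⁴)(+0.9)+(7.9 × 10⁻⁴)(+14.84) = 0.012 → stable
  126–190 m: −αΔT+βΔS = −(2.3 × 10⁻⁴)(+7.5)+(7.9 × 10⁻⁴)(+8.88) = 5.3 × 10⁻³ → stable
The 31–83 m interval has Δρ < 0: lighter water underlies denser water.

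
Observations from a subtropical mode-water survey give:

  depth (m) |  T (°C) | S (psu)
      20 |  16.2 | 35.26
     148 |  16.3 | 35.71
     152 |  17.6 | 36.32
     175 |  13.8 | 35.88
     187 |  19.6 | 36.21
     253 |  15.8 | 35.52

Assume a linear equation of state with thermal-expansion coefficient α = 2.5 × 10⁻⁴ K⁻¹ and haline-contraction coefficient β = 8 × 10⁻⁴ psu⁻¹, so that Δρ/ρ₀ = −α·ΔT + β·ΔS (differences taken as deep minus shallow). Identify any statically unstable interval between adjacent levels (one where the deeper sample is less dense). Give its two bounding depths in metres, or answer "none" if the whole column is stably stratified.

175–187 m

Evaluate Δρ/ρ₀ = −αΔT + βΔS across each adjacent pair:
  20–148 m: −αΔT+βΔS = −(2.5 × 10⁻⁴)(+0.1)+(8 × 10⁻⁴)(+0.45) = 3.4 × 10⁻⁴ → stable
  148–152 m: −αΔT+βΔS = −(2.5 × 10⁻⁴)(+1.3)+(8 × 10⁻⁴)(+0.61) = 1.6 × 10⁻⁴ → stable
  152–175 m: −αΔT+βΔS = −(2.5 × 10⁻⁴)(-3.8)+(8 × 10⁻⁴)(-0.44) = 6.0 × 10⁻⁴ → stable
  175–187 m: −αΔT+βΔS = −(2.5 × 10⁻⁴)(+5.8)+(8 × 10⁻⁴)(+0.33) = -1.2 × 10⁻³ → UNSTABLE
  187–253 m: −αΔT+βΔS = −(2.5 × 10⁻⁴)(-3.8)+(8 × 10⁻⁴)(-0.69) = 4.0 × 10⁻⁴ → stable
The 175–187 m interval has Δρ < 0: lighter water underlies denser water.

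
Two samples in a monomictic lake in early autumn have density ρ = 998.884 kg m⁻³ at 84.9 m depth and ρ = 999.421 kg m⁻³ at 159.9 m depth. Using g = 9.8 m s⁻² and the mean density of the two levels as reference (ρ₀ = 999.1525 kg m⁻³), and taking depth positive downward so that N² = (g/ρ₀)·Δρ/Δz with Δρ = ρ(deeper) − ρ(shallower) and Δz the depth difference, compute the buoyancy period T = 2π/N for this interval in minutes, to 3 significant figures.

Δρ = 999.421 − 998.884 = 0.537 kg m⁻³ over Δz = 159.9 − 84.9 = 75 m.
N² = (9.8/999.1525) × (0.537/75) = 7.0228 × 10⁻⁵ s⁻².
N = √(7.0228 × 10⁻⁵) = 8.3802 × 10⁻³ rad s⁻¹, so T = 2π/N = 749.77 s = 12.496 min ≈ 12.5 min.

12.5 min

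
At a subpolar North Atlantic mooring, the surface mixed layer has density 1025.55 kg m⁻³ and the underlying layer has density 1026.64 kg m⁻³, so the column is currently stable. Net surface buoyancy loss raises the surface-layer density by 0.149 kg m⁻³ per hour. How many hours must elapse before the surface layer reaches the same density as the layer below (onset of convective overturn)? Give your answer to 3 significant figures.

Density deficit of the surface layer: 1026.64 − 1025.55 = 1.09 kg m⁻³.
Required change = 1.09 / 0.149 = 7.32 hours.

7.32 hours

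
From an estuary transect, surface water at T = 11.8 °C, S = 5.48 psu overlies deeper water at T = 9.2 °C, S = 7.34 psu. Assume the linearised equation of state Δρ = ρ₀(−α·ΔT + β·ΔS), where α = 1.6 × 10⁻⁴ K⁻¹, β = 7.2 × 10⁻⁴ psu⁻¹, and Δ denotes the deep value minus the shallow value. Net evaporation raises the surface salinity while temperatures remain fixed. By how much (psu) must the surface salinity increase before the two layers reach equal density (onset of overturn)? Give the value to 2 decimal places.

Neutral buoyancy requires −α(T_deep − T_surf) + β(S_deep − S_surf′) = 0.
S_surf′ = S_deep − (α/β)·ΔT = 7.34 − (1.6 × 10⁻⁴/7.2 × 10⁻⁴)·(-2.6) = 7.9178 psu.
Increase required: 7.9178 − 5.48 = 2.4378 psu.

2.44 psu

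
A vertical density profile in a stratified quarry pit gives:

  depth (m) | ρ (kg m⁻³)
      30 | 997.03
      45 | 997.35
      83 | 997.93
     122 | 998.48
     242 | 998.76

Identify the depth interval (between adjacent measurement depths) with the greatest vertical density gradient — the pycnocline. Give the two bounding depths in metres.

Compute the density gradient over each adjacent pair:
  30–45 m: Δρ/Δz = 0.32/15 = 0.021 kg m⁻⁴
  45–83 m: Δρ/Δz = 0.58/38 = 0.015 kg m⁻⁴
  83–122 m: Δρ/Δz = 0.55/39 = 0.014 kg m⁻⁴
  122–242 m: Δρ/Δz = 0.28/120 = 2.3 × 10⁻³ kg m⁻⁴
The largest gradient is in the 30–45 m interval — the pycnocline.

30–45 m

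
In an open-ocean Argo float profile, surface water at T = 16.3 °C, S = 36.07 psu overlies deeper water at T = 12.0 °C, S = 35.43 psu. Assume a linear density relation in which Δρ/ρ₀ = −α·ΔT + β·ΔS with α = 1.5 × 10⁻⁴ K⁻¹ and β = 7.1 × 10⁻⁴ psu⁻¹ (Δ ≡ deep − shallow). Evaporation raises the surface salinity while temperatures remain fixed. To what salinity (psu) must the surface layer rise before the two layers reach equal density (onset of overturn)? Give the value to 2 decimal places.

Neutral buoyancy requires −α(T_deep − T_surf) + β(S_deep − S_surf′) = 0.
S_surf′ = S_deep − (α/β)·ΔT = 35.43 − (1.5 × 10⁻⁴/7.1 × 10⁻⁴)·(-4.3) = 36.3385 psu.
Increase required: 36.3385 − 36.07 = 0.2685 psu.

36.34 psu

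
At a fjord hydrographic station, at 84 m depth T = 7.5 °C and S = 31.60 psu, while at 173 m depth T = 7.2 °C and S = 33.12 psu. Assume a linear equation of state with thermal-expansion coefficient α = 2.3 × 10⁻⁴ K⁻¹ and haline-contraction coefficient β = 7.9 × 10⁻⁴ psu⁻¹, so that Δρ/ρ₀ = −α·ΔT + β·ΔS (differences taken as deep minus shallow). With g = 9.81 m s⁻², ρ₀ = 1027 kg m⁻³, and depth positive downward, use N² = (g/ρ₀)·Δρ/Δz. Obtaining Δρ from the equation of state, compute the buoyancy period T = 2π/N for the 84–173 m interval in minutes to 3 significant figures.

ΔT = -0.3 K, ΔS = +1.52 psu (deep − shallow).
Δρ/ρ₀ = −αΔT + βΔS = 6.90 × 10⁻⁵ + 1.2008 × 10⁻³ = 1.2698 × 10⁻³, so Δρ ≈ 1.304 kg m⁻³.
N² = (g/ρ₀)·Δρ/Δz = g·(Δρ/ρ₀)/Δz = 9.81 × 1.2698 × 10⁻³ / 89 = 1.3996 × 10⁻⁴ s⁻².
N = √(1.3996 × 10⁻⁴) = 0.011830 rad s⁻¹ → T = 2π/N = 531.12 s = 8.8520 min ≈ 8.85 min.

8.85 min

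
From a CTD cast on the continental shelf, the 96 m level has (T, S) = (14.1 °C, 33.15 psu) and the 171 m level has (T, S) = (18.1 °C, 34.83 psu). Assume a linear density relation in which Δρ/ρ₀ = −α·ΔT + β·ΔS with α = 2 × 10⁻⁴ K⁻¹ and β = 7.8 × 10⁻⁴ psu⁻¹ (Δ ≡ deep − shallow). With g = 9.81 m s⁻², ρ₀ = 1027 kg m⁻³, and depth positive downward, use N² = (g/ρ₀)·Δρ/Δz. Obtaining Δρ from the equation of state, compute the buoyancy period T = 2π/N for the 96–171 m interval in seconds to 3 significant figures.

769 s

ΔT = +4.0 K, ΔS = +1.68 psu (deep − shallow).
Δρ/ρ₀ = −αΔT + βΔS = -8.00 × 10⁻⁴ + 1.3104 × 10⁻³ = 5.104 × 10⁻⁴, so Δρ ≈ 0.5242 kg m⁻³.
N² = (g/ρ₀)·Δρ/Δz = g·(Δρ/ρ₀)/Δz = 9.81 × 5.104 × 10⁻⁴ / 75 = 6.6760 × 10⁻⁵ s⁻².
N = √(6.6760 × 10⁻⁵) = 8.1707 × 10⁻³ rad s⁻¹ → T = 2π/N = 768.99 s ≈ 769 s.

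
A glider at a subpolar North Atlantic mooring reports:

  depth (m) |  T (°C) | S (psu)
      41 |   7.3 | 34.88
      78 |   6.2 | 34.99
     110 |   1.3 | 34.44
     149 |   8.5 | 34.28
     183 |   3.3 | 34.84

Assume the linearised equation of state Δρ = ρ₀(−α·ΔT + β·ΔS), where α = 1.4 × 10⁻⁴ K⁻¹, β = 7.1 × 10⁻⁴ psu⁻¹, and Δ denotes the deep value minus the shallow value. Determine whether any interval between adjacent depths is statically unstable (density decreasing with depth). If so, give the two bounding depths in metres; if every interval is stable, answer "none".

110–149 m

Evaluate Δρ/ρ₀ = −αΔT + βΔS across each adjacent pair:
  41–78 m: −αΔT+βΔS = −(1.4 × 10⁻⁴)(-1.1)+(7.1 × 10⁻⁴)(+0.11) = 2.3 × 10⁻⁴ → stable
  78–110 m: −αΔT+βΔS = −(1.4 × 10⁻⁴)(-4.9)+(7.1 × 10⁻⁴)(-0.55) = 3.0 × 10⁻⁴ → stable
  110–149 m: −αΔT+βΔS = −(1.4 × 10⁻⁴)(+7.2)+(7.1 × 10⁻⁴)(-0.16) = -1.1 × 10⁻³ → UNSTABLE
  149–183 m: −αΔT+βΔS = −(1.4 × 10⁻⁴)(-5.2)+(7.1 × 10⁻⁴)(+0.56) = 1.1 × 10⁻³ → stable
The 110–149 m interval has Δρ < 0: lighter water underlies denser water.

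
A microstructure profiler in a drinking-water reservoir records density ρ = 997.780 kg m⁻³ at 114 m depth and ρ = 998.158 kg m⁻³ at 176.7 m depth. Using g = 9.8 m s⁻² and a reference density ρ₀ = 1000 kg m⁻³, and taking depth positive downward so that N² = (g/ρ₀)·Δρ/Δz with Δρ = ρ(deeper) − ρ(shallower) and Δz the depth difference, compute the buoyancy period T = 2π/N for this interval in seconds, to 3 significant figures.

817 s

Δρ = 998.158 − 997.780 = 0.378 kg m⁻³ over Δz = 176.7 − 114 = 62.7 m.
N² = (9.8/1000) × (0.378/62.7) = 5.9081 × 10⁻⁵ s⁻².
N = √(5.9081 × 10⁻⁵) = 7.6864 × 10⁻³ rad s⁻¹, so T = 2π/N = 817.44 s ≈ 817 s.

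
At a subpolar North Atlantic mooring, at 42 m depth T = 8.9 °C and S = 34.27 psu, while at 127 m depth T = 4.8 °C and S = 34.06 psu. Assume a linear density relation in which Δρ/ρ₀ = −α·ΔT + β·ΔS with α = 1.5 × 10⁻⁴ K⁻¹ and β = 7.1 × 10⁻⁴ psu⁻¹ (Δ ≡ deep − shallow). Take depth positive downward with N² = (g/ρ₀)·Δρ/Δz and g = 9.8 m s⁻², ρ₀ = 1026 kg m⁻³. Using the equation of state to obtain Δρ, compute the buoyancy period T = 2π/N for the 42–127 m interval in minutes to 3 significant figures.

ΔT = -4.1 K, ΔS = -0.21 psu (deep − shallow).
Δρ/ρ₀ = −αΔT + βΔS = 6.15 × 10⁻⁴ − 1.491 × 10⁻⁴ = 4.659 × 10⁻⁴, so Δρ ≈ 0.4780 kg m⁻³.
N² = (g/ρ₀)·Δρ/Δz = g·(Δρ/ρ₀)/Δz = 9.8 × 4.659 × 10⁻⁴ / 85 = 5.3716 × 10⁻⁵ s⁻².
N = √(5.3716 × 10⁻⁵) = 7.3291 × 10⁻³ rad s⁻¹ → T = 2π/N = 857.29 s = 14.288 min ≈ 14.3 min.

14.3 min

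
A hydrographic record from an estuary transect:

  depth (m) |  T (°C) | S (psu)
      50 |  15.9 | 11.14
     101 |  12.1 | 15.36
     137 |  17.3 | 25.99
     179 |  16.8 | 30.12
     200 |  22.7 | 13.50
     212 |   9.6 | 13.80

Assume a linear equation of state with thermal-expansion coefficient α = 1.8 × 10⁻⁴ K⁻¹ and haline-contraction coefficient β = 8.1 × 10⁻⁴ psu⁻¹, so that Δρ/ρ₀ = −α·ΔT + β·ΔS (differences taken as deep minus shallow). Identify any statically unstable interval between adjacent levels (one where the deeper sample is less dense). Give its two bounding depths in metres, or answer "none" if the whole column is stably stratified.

Evaluate Δρ/ρ₀ = −αΔT + βΔS across each adjacent pair:
  50–101 m: −αΔT+βΔS = −(1.8 × 10⁻⁴)(-3.8)+(8.1 × 10⁻⁴)(+4.22) = 4.1 × 10⁻³ → stable
  101–137 m: −αΔT+βΔS = −(1.8 × 10⁻⁴)(+5.2)+(8.1 × 10⁻⁴)(+10.63) = 7.7 × 10⁻³ → stable
  137–179 m: −αΔT+βΔS = −(1.8 × 10⁻⁴)(-0.5)+(8.1 × 10⁻⁴)(+4.13) = 3.4 × 10⁻³ → stable
  179–200 m: −αΔT+βΔS = −(1.8 × 10⁻⁴)(+5.9)+(8.1 × 10⁻⁴)(-16.62) = -0.015 → UNSTABLE
  200–212 m: −αΔT+βΔS = −(1.8 × 10⁻⁴)(-13.1)+(8.1 × 10⁻⁴)(+0.30) = 2.6 × 10⁻³ → stable
The 179–200 m interval has Δρ < 0: lighter water underlies denser water.

179–200 m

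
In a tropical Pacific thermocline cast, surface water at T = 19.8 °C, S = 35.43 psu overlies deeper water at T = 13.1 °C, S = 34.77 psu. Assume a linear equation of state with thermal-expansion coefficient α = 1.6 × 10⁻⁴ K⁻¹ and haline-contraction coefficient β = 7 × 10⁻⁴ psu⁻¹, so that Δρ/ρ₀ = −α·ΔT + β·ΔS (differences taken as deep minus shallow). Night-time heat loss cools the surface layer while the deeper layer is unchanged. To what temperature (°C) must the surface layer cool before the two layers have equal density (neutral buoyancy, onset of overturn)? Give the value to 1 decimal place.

16.0 °C

Neutral buoyancy requires Δρ = 0, i.e. −α(T_deep − T_surf′) + β(S_deep − S_surf) = 0.
T_surf′ = T_deep − (β/α)·ΔS = 13.1 − (7 × 10⁻⁴/1.6 × 10⁻⁴)·(-0.66) = 15.988 °C.
Cooling required: 19.8 − (15.988) = 3.812 °C.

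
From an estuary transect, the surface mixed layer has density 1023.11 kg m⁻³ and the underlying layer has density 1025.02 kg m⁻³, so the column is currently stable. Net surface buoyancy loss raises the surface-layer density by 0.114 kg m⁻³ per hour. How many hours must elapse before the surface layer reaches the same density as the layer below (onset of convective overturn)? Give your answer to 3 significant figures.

16.8 hours

Density deficit of the surface layer: 1025.02 − 1023.11 = 1.91 kg m⁻³.
Required change = 1.91 / 0.114 = 16.8 hours.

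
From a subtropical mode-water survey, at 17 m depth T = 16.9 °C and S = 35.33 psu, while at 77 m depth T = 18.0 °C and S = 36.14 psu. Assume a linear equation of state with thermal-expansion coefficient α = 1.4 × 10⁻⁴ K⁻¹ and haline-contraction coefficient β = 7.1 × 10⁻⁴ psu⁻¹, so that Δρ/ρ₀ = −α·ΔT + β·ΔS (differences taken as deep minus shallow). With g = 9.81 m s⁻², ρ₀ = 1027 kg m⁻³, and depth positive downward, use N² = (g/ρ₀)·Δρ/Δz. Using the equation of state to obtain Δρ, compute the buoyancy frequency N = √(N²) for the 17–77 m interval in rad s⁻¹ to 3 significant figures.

ΔT = +1.1 K, ΔS = +0.81 psu (deep − shallow).
Δρ/ρ₀ = −αΔT + βΔS = -1.54 × 10⁻⁴ + 5.751 × 10⁻⁴ = 4.211 × 10⁻⁴, so Δρ ≈ 0.4325 kg m⁻³.
N² = (g/ρ₀)·Δρ/Δz = g·(Δρ/ρ₀)/Δz = 9.81 × 4.211 × 10⁻⁴ / 60 = 6.8850 × 10⁻⁵ s⁻².
N = √(6.8850 × 10⁻⁵) = 8.2976 × 10⁻³ rad s⁻¹ ≈ 8.30 × 10⁻³ rad s⁻¹.

8.30 × 10⁻³ rad s⁻¹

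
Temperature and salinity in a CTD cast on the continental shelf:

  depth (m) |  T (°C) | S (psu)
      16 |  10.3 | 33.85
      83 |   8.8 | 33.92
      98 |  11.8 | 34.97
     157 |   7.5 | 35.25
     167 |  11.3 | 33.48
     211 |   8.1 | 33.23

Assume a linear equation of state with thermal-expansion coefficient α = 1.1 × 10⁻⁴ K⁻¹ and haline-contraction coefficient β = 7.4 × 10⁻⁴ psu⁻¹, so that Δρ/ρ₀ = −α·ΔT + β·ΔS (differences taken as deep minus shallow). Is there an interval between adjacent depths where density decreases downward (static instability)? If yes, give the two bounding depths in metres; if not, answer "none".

157–167 m

Evaluate Δρ/ρ₀ = −αΔT + βΔS across each adjacent pair:
  16–83 m: −αΔT+βΔS = −(1.1 × 10⁻⁴)(-1.5)+(7.4 × 10⁻⁴)(+0.07) = 2.2 × 10⁻⁴ → stable
  83–98 m: −αΔT+βΔS = −(1.1 × 10⁻⁴)(+3.0)+(7.4 × 10⁻⁴)(+1.05) = 4.5 × 10⁻⁴ → stable
  98–157 m: −αΔT+βΔS = −(1.1 × 10⁻⁴)(-4.3)+(7.4 × 10⁻⁴)(+0.28) = 6.8 × 10⁻⁴ → stable
  157–167 m: −αΔT+βΔS = −(1.1 × 10⁻⁴)(+3.8)+(7.4 × 10⁻⁴)(-1.77) = -1.7 × 10⁻³ → UNSTABLE
  167–211 m: −αΔT+βΔS = −(1.1 × 10⁻⁴)(-3.2)+(7.4 × 10⁻⁴)(-0.25) = 1.7 × 10⁻⁴ → stable
The 157–167 m interval has Δρ < 0: lighter water underlies denser water.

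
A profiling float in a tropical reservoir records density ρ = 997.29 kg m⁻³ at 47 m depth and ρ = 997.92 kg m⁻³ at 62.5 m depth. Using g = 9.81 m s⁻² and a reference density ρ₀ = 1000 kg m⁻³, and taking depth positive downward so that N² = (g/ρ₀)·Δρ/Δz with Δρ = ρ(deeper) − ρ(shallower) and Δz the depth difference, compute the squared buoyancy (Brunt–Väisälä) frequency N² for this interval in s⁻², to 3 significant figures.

Δρ = 997.92 − 997.29 = 0.63 kg m⁻³ over Δz = 62.5 − 47 = 15.5 m.
N² = (9.81/1000) × (0.63/15.5) = 3.9873 × 10⁻⁴ s⁻² ≈ 3.99 × 10⁻⁴ s⁻².

3.99 × 10⁻⁴ s⁻²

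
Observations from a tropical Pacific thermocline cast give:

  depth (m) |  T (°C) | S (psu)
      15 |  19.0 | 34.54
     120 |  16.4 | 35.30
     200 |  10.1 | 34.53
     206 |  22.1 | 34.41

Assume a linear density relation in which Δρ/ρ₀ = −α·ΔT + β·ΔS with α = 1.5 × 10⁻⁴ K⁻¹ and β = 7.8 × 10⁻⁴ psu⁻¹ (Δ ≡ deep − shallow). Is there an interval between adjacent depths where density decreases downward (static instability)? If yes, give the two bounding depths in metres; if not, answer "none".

200–206 m

Evaluate Δρ/ρ₀ = −αΔT + βΔS across each adjacent pair:
  15–120 m: −αΔT+βΔS = −(1.5 × 10⁻⁴)(-2.6)+(7.8 × 10⁻⁴)(+0.76) = 9.8 × 10⁻⁴ → stable
  120–200 m: −αΔT+βΔS = −(1.5 × 10⁻⁴)(-6.3)+(7.8 × 10⁻⁴)(-0.77) = 3.4 × 10⁻⁴ → stable
  200–206 m: −αΔT+βΔS = −(1.5 × 10⁻⁴)(+12.0)+(7.8 × 10⁻⁴)(-0.12) = -1.9 × 10⁻³ → UNSTABLE
The 200–206 m interval has Δρ < 0: lighter water underlies denser water.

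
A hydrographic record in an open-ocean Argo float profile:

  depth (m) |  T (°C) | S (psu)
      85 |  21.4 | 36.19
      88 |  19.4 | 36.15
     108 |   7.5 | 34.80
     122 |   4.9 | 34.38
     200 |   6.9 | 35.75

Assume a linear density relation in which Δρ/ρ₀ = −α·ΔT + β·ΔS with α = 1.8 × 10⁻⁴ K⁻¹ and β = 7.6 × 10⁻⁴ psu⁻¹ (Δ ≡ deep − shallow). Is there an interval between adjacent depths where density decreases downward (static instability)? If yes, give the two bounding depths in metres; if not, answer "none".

none

Evaluate Δρ/ρ₀ = −αΔT + βΔS across each adjacent pair:
  85–88 m: −αΔT+βΔS = −(1.8 × 10⁻⁴)(-2.0)+(7.6 × 10⁻⁴)(-0.04) = 3.3 × 10⁻⁴ → stable
  88–108 m: −αΔT+βΔS = −(1.8 × 10⁻⁴)(-11.9)+(7.6 × 10⁻⁴)(-1.35) = 1.1 × 10⁻³ → stable
  108–122 m: −αΔT+βΔS = −(1.8 × 10⁻⁴)(-2.6)+(7.6 × 10⁻⁴)(-0.42) = 1.5 × 10⁻⁴ → stable
  122–200 m: −αΔT+βΔS = −(1.8 × 10⁻⁴)(+2.0)+(7.6 × 10⁻⁴)(+1.37) = 6.8 × 10⁻⁴ → stable
Every interval has Δρ > 0: the column is stably stratified throughout.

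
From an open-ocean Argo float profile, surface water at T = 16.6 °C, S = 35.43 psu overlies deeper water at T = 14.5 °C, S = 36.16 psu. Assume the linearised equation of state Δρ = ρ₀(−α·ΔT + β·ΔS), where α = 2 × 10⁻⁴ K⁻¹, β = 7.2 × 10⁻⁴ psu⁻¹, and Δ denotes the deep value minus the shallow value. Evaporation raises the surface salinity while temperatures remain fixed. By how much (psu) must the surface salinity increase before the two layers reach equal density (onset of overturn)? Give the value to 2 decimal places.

1.31 psu

Neutral buoyancy requires −α(T_deep − T_surf) + β(S_deep − S_surf′) = 0.
S_surf′ = S_deep − (α/β)·ΔT = 36.16 − (2 × 10⁻⁴/7.2 × 10⁻⁴)·(-2.1) = 36.7433 psu.
Increase required: 36.7433 − 35.43 = 1.3133 psu.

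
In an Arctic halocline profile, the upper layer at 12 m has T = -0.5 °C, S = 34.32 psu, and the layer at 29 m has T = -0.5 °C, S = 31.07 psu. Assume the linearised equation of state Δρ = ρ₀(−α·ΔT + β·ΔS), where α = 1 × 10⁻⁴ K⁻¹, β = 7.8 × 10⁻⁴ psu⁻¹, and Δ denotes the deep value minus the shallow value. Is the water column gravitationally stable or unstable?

unstable

ΔT = -0.5 − -0.5 = +0.0 K and ΔS = 31.07 − 34.32 = -3.25 psu (deep − shallow).
−αΔT = 0; βΔS = -2.535 × 10⁻³; sum Δρ/ρ₀ = -2.535 × 10⁻³.
Δρ/ρ₀ < 0, so Δρ < 0: deeper water is lighter → statically unstable; the column would overturn.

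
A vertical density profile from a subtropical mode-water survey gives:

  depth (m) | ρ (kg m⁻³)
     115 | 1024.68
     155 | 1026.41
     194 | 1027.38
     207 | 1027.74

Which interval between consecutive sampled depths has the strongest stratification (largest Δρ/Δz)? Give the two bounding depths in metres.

Compute the density gradient over each adjacent pair:
  115–155 m: Δρ/Δz = 1.73/40 = 0.043 kg m⁻⁴
  155–194 m: Δρ/Δz = 0.97/39 = 0.025 kg m⁻⁴
  194–207 m: Δρ/Δz = 0.36/13 = 0.028 kg m⁻⁴
The largest gradient is in the 115–155 m interval — the pycnocline.

115–155 m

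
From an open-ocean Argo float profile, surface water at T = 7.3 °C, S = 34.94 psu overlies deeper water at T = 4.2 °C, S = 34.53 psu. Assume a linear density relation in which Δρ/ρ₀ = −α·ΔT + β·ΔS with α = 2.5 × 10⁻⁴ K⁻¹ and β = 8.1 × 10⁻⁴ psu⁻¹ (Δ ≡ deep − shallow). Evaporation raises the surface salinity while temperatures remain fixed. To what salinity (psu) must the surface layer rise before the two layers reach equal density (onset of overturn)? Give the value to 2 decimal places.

35.49 psu

Neutral buoyancy requires −α(T_deep − T_surf) + β(S_deep − S_surf′) = 0.
S_surf′ = S_deep − (α/β)·ΔT = 34.53 − (2.5 × 10⁻⁴/8.1 × 10⁻⁴)·(-3.1) = 35.4868 psu.
Increase required: 35.4868 − 34.94 = 0.5468 psu.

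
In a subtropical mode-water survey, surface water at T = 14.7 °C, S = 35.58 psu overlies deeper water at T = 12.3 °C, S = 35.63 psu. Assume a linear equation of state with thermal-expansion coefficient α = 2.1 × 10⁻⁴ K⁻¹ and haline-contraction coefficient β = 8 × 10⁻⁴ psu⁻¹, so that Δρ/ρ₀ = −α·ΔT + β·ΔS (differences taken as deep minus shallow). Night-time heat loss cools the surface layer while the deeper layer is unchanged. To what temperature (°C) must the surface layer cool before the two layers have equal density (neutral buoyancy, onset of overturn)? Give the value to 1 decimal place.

Neutral buoyancy requires Δρ = 0, i.e. −α(T_deep − T_surf′) + β(S_deep − S_surf) = 0.
T_surf′ = T_deep − (β/α)·ΔS = 12.3 − (8 × 10⁻⁴/2.1 × 10⁻⁴)·(+0.05) = 12.110 °C.
Cooling required: 14.7 − (12.110) = 2.590 °C.

12.1 °C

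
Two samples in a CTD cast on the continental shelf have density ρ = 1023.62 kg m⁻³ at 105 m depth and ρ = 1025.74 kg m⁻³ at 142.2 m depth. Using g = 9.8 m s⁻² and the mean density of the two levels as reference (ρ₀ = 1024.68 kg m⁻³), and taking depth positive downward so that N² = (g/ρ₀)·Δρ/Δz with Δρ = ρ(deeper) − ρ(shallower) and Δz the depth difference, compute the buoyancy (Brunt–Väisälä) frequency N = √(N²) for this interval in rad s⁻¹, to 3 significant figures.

Δρ = 1025.74 − 1023.62 = 2.12 kg m⁻³ over Δz = 142.2 − 105 = 37.2 m.
N² = (9.8/1024.68) × (2.12/37.2) = 5.4504 × 10⁻⁴ s⁻².
N = √(5.4504 × 10⁻⁴) = 0.023346 rad s⁻¹ ≈ 0.0233 rad s⁻¹.

0.0233 rad s⁻¹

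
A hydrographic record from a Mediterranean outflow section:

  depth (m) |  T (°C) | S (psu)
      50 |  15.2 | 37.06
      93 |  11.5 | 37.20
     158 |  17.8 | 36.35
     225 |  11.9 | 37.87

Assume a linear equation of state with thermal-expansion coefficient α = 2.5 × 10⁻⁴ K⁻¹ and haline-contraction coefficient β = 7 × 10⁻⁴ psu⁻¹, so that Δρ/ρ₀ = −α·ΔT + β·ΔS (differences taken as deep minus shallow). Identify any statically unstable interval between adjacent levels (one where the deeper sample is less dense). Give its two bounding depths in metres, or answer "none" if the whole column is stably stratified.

93–158 m

Evaluate Δρ/ρ₀ = −αΔT + βΔS across each adjacent pair:
  50–93 m: −αΔT+βΔS = −(2.5 × 10⁻⁴)(-3.7)+(7 × 10⁻⁴)(+0.14) = 1.0 × 10⁻³ → stable
  93–158 m: −αΔT+βΔS = −(2.5 × 10⁻⁴)(+6.3)+(7 × 10⁻⁴)(-0.85) = -2.2 × 10⁻³ → UNSTABLE
  158–225 m: −αΔT+βΔS = −(2.5 × 10⁻⁴)(-5.9)+(7 × 10⁻⁴)(+1.52) = 2.5 × 10⁻³ → stable
The 93–158 m interval has Δρ < 0: lighter water underlies denser water.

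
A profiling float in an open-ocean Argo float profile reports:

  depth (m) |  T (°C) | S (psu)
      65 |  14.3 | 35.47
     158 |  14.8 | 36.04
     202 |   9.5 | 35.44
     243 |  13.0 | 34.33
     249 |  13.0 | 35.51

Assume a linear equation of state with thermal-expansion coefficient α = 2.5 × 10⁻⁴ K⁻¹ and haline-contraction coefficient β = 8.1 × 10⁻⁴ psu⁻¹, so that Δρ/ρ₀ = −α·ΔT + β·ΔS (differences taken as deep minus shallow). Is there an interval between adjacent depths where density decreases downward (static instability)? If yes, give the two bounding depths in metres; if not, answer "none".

202–243 m

Evaluate Δρ/ρ₀ = −αΔT + βΔS across each adjacent pair:
  65–158 m: −αΔT+βΔS = −(2.5 × 10⁻⁴)(+0.5)+(8.1 × 10⁻⁴)(+0.57) = 3.4 × 10⁻⁴ → stable
  158–202 m: −αΔT+βΔS = −(2.5 × 10⁻⁴)(-5.3)+(8.1 × 10⁻⁴)(-0.60) = 8.4 × 10⁻⁴ → stable
  202–243 m: −αΔT+βΔS = −(2.5 × 10⁻⁴)(+3.5)+(8.1 × 10⁻⁴)(-1.11) = -1.8 × 10⁻³ → UNSTABLE
  243–249 m: −αΔT+βΔS = −(2.5 × 10⁻⁴)(+0.0)+(8.1 × 10⁻⁴)(+1.18) = 9.6 × 10⁻⁴ → stable
The 202–243 m interval has Δρ < 0: lighter water underlies denser water.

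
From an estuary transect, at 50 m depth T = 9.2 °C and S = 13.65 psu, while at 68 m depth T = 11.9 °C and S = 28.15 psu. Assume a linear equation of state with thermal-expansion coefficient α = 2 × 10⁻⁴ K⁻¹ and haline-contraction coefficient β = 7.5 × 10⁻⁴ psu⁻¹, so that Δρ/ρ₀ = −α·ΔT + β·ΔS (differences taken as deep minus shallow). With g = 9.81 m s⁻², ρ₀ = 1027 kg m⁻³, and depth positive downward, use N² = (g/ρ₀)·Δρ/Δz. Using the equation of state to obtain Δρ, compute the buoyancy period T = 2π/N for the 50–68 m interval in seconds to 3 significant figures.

ΔT = +2.7 K, ΔS = +14.50 psu (deep − shallow).
Δρ/ρ₀ = −αΔT + βΔS = -5.40 × 10⁻⁴ + 0.010875 = 0.010335, so Δρ ≈ 10.61 kg m⁻³.
N² = (g/ρ₀)·Δρ/Δz = g·(Δρ/ρ₀)/Δz = 9.81 × 0.010335 / 18 = 5.6326 × 10⁻³ s⁻².
N = √(5.6326 × 10⁻³) = 0.075051 rad s⁻¹ → T = 2π/N = 83.719 s ≈ 83.7 s.

83.7 s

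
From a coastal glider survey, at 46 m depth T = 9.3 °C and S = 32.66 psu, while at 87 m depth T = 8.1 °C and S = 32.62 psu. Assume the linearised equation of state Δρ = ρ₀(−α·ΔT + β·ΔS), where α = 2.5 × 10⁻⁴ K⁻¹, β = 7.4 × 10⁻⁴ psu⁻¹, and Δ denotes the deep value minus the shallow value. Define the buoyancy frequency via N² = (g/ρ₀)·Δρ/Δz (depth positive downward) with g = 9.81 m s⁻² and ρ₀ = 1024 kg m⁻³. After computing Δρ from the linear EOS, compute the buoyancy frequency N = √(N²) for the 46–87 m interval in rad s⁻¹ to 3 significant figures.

8.04 × 10⁻³ rad s⁻¹

ΔT = -1.2 K, ΔS = -0.04 psu (deep − shallow).
Δρ/ρ₀ = −αΔT + βΔS = 3.00 × 10⁻⁴ − 2.96 × 10⁻⁵ = 2.704 × 10⁻⁴, so Δρ ≈ 0.2769 kg m⁻³.
N² = (g/ρ₀)·Δρ/Δz = g·(Δρ/ρ₀)/Δz = 9.81 × 2.704 × 10⁻⁴ / 41 = 6.4698 × 10⁻⁵ s⁻².
N = √(6.4698 × 10⁻⁵) = 8.0435 × 10⁻³ rad s⁻¹ ≈ 8.04 × 10⁻³ rad s⁻¹.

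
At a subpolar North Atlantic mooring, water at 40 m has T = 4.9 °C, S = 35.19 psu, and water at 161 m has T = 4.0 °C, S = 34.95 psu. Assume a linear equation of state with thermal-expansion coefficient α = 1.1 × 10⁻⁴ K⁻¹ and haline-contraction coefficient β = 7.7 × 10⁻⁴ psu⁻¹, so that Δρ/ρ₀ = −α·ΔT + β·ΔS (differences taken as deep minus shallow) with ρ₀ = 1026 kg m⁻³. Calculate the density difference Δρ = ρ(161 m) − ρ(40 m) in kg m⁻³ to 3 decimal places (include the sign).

-0.088 kg m⁻³

ΔT = -0.9 K, ΔS = -0.24 psu (deep − shallow).
Δρ/ρ₀ = −(1.1 × 10⁻⁴)(-0.9) + (7.7 × 10⁻⁴)(-0.24) = -8.58 × 10⁻⁵.
Δρ = 1026 × (-8.58 × 10⁻⁵) = -0.088 kg m⁻³.
Negative Δρ: lighter below, statically unstable.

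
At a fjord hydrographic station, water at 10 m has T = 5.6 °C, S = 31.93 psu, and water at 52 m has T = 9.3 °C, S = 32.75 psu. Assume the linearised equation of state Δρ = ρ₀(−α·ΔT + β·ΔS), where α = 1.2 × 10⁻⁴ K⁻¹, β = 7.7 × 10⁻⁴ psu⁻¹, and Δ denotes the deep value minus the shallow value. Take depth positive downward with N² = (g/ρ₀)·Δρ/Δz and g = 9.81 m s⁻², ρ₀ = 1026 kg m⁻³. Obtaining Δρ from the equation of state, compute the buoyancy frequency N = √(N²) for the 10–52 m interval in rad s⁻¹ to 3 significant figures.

6.62 × 10⁻³ rad s⁻¹

ΔT = +3.7 K, ΔS = +0.82 psu (deep − shallow).
Δρ/ρ₀ = −αΔT + βΔS = -4.44 × 10⁻⁴ + 6.314 × 10⁻⁴ = 1.874 × 10⁻⁴, so Δρ ≈ 0.1923 kg m⁻³.
N² = (g/ρ₀)·Δρ/Δz = g·(Δρ/ρ₀)/Δz = 9.81 × 1.874 × 10⁻⁴ / 42 = 4.3771 × 10⁻⁵ s⁻².
N = √(4.3771 × 10⁻⁵) = 6.6160 × 10⁻³ rad s⁻¹ ≈ 6.62 × 10⁻³ rad s⁻¹.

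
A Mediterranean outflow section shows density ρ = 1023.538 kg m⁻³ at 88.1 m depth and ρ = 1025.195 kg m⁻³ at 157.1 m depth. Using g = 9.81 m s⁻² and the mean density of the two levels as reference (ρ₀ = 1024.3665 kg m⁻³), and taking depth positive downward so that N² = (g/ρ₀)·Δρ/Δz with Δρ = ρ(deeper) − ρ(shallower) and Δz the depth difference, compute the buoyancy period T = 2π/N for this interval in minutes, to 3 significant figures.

Δρ = 1025.195 − 1023.538 = 1.657 kg m⁻³ over Δz = 157.1 − 88.1 = 69 m.
N² = (9.81/1024.3665) × (1.657/69) = 2.2998 × 10⁻⁴ s⁻².
N = √(2.2998 × 10⁻⁴) = 0.015165 rad s⁻¹, so T = 2π/N = 414.32 s = 6.9053 min ≈ 6.91 min.

6.91 min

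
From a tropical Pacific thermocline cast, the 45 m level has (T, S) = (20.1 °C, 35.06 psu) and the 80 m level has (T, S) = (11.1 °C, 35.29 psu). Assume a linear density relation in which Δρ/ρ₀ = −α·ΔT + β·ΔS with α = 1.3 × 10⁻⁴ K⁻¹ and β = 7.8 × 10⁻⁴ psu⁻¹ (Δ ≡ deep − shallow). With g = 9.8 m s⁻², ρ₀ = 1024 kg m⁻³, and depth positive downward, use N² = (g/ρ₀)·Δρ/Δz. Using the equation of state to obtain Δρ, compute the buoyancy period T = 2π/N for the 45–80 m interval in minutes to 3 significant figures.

ΔT = -9.0 K, ΔS = +0.23 psu (deep − shallow).
Δρ/ρ₀ = −αΔT + βΔS = 1.17 × 10⁻³ + 1.794 × 10⁻⁴ = 1.3494 × 10⁻³, so Δρ ≈ 1.382 kg m⁻³.
N² = (g/ρ₀)·Δρ/Δz = g·(Δρ/ρ₀)/Δz = 9.8 × 1.3494 × 10⁻³ / 35 = 3.7783 × 10⁻⁴ s⁻².
N = √(3.7783 × 10⁻⁴) = 0.019438 rad s⁻¹ → T = 2π/N = 323.24 s = 5.3873 min ≈ 5.39 min.

5.39 min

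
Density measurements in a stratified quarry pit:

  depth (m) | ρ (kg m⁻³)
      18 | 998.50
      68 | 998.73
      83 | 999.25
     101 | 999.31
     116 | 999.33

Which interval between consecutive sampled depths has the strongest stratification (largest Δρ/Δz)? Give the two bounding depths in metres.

Compute the density gradient over each adjacent pair:
  18–68 m: Δρ/Δz = 0.23/50 = 4.6 × 10⁻³ kg m⁻⁴
  68–83 m: Δρ/Δz = 0.52/15 = 0.035 kg m⁻⁴
  83–101 m: Δρ/Δz = 0.06/18 = 3.3 × 10⁻³ kg m⁻⁴
  101–116 m: Δρ/Δz = 0.02/15 = 1.3 × 10⁻³ kg m⁻⁴
The largest gradient is in the 68–83 m interval — the pycnocline.

68–83 m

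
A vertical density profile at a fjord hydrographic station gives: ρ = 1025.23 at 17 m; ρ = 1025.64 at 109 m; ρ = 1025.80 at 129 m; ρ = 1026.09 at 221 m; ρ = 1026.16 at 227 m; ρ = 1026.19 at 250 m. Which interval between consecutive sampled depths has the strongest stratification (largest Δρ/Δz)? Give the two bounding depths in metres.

Compute the density gradient over each adjacent pair:
  17–109 m: Δρ/Δz = 0.41/92 = 4.5 × 10⁻³ kg m⁻⁴
  109–129 m: Δρ/Δz = 0.16/20 = 8.0 × 10⁻³ kg m⁻⁴
  129–221 m: Δρ/Δz = 0.29/92 = 3.2 × 10⁻³ kg m⁻⁴
  221–227 m: Δρ/Δz = 0.07/6 = 0.012 kg m⁻⁴
  227–250 m: Δρ/Δz = 0.03/23 = 1.3 × 10⁻³ kg m⁻⁴
The largest gradient is in the 221–227 m interval — the pycnocline.

221–227 m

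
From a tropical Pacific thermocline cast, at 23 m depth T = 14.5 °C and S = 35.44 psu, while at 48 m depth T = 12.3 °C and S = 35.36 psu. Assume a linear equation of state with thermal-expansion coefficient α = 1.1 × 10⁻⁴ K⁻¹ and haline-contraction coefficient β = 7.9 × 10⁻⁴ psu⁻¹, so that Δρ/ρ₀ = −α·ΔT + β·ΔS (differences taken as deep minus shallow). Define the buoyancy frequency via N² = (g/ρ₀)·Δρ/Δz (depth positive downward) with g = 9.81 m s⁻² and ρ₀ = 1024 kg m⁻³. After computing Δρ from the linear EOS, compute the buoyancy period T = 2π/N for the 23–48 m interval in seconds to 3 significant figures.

ΔT = -2.2 K, ΔS = -0.08 psu (deep − shallow).
Δρ/ρ₀ = −αΔT + βΔS = 2.42 × 10⁻⁴ − 6.32 × 10⁻⁵ = 1.788 × 10⁻⁴, so Δρ ≈ 0.1831 kg m⁻³.
N² = (g/ρ₀)·Δρ/Δz = g·(Δρ/ρ₀)/Δz = 9.81 × 1.788 × 10⁻⁴ / 25 = 7.0161 × 10⁻⁵ s⁻².
N = √(7.0161 × 10⁻⁵) = 8.3762 × 10⁻³ rad s⁻¹ → T = 2π/N = 750.12 s ≈ 750 s.

750 s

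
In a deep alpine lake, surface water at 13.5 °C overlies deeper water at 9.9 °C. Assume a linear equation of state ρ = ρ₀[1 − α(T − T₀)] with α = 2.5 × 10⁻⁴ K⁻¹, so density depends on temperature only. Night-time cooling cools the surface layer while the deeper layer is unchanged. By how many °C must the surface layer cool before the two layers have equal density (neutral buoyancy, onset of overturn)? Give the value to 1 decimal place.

3.6 °C

With temperature the only control, equal density requires T_surf′ = T_deep.
T_surf′ = 9.9 °C.
Cooling required: 13.5 − 9.9 = 3.6 °C.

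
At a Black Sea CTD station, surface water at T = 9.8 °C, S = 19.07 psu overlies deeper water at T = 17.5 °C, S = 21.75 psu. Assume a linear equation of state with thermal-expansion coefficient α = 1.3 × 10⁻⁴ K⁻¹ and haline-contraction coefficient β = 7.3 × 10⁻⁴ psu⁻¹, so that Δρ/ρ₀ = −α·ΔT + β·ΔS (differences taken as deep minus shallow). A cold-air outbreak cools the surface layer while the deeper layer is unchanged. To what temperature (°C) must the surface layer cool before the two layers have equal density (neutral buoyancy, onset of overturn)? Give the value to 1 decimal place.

Neutral buoyancy requires Δρ = 0, i.e. −α(T_deep − T_surf′) + β(S_deep − S_surf) = 0.
T_surf′ = T_deep − (β/α)·ΔS = 17.5 − (7.3 × 10⁻⁴/1.3 × 10⁻⁴)·(+2.68) = 2.451 °C.
Cooling required: 9.8 − (2.451) = 7.349 °C.

2.5 °C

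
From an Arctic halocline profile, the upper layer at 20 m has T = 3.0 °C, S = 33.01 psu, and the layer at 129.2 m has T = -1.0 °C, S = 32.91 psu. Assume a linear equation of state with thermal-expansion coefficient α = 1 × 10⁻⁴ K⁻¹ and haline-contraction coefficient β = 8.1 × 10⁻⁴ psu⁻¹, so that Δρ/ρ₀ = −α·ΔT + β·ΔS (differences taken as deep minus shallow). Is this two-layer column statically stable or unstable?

ΔT = -1.0 − 3.0 = -4.0 K and ΔS = 32.91 − 33.01 = -0.10 psu (deep − shallow).
−αΔT = 4.00 × 10⁻⁴; βΔS = -8.10 × 10⁻⁵; sum Δρ/ρ₀ = 3.19 × 10⁻⁴.
Δρ/ρ₀ > 0, so Δρ > 0: deeper water is denser → statically stable.

stable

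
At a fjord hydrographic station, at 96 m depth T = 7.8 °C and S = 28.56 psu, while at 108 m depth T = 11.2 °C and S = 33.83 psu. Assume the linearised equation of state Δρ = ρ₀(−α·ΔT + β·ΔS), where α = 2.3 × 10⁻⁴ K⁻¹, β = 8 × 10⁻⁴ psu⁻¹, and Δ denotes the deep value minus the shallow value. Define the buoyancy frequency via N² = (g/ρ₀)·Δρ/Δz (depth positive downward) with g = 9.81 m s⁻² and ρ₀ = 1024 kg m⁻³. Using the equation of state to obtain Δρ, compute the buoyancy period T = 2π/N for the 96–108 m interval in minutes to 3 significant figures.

1.98 min

ΔT = +3.4 K, ΔS = +5.27 psu (deep − shallow).
Δρ/ρ₀ = −αΔT + βΔS = -7.82 × 10⁻⁴ + 4.216 × 10⁻³ = 3.434 × 10⁻³, so Δρ ≈ 3.516 kg m⁻³.
N² = (g/ρ₀)·Δρ/Δz = g·(Δρ/ρ₀)/Δz = 9.81 × 3.434 × 10⁻³ / 12 = 2.8073 × 10⁻³ s⁻².
N = √(2.8073 × 10⁻³) = 0.052984 rad s⁻¹ → T = 2π/N = 118.59 s = 1.9765 min ≈ 1.98 min.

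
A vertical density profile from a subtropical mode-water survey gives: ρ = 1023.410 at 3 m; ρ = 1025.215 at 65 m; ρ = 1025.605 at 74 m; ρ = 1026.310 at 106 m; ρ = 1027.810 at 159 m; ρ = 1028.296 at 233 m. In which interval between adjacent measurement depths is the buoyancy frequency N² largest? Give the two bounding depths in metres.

Compute the density gradient over each adjacent pair:
  3–65 m: Δρ/Δz = 1.805/62 = 0.029 kg m⁻⁴
  65–74 m: Δρ/Δz = 0.390/9 = 0.043 kg m⁻⁴
  74–106 m: Δρ/Δz = 0.705/32 = 0.022 kg m⁻⁴
  106–159 m: Δρ/Δz = 1.500/53 = 0.028 kg m⁻⁴
  159–233 m: Δρ/Δz = 0.486/74 = 6.6 × 10⁻³ kg m⁻⁴
The largest gradient is in the 65–74 m interval — the pycnocline.

65–74 m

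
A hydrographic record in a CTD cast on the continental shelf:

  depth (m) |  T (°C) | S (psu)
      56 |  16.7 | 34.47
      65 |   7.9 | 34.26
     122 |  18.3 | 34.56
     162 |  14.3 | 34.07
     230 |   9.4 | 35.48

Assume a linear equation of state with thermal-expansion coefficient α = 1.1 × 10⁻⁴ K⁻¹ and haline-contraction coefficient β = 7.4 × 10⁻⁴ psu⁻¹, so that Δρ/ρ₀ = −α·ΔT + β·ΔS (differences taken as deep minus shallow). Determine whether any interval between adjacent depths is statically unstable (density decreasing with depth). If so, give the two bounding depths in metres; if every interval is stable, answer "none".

Evaluate Δρ/ρ₀ = −αΔT + βΔS across each adjacent pair:
  56–65 m: −αΔT+βΔS = −(1.1 × 10⁻⁴)(-8.8)+(7.4 × 10⁻⁴)(-0.21) = 8.1 × 10⁻⁴ → stable
  65–122 m: −αΔT+βΔS = −(1.1 × 10⁻⁴)(+10.4)+(7.4 × 10⁻⁴)(+0.30) = -9.2 × 10⁻⁴ → UNSTABLE
  122–162 m: −αΔT+βΔS = −(1.1 × 10⁻⁴)(-4.0)+(7.4 × 10⁻⁴)(-0.49) = 7.7 × 10⁻⁵ → stable
  162–230 m: −αΔT+βΔS = −(1.1 × 10⁻⁴)(-4.9)+(7.4 × 10⁻⁴)(+1.41) = 1.6 × 10⁻³ → stable
The 65–122 m interval has Δρ < 0: lighter water underlies denser water.

65–122 m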